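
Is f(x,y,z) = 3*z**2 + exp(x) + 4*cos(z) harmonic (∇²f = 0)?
No, ∇²f = exp(x) - 4*cos(z) + 6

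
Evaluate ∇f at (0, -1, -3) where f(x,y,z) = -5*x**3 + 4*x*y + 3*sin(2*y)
(-4, 6*cos(2), 0)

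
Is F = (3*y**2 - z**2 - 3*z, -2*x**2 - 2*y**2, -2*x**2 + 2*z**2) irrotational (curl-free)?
No, ∇×F = (0, 4*x - 2*z - 3, -4*x - 6*y)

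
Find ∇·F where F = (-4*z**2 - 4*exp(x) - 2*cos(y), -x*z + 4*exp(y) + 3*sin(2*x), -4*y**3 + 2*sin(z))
-4*exp(x) + 4*exp(y) + 2*cos(z)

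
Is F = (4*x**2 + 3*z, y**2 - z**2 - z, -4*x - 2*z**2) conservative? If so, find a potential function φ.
No, ∇×F = (2*z + 1, 7, 0) ≠ 0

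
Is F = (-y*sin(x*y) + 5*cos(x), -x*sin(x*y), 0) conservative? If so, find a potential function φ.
Yes, F is conservative. φ = 5*sin(x) + cos(x*y)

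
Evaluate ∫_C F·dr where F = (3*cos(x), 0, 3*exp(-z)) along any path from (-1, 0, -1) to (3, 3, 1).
3*(-1 + E*(sin(3) + sin(1) + E))*exp(-1)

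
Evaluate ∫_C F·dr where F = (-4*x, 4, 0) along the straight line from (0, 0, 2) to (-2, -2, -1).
-16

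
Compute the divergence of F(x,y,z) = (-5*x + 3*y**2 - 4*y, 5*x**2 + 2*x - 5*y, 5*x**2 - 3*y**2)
-10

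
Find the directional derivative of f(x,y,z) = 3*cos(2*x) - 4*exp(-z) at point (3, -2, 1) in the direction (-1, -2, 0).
6*sqrt(5)*sin(6)/5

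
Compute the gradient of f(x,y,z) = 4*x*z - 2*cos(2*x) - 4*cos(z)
(4*z + 4*sin(2*x), 0, 4*x + 4*sin(z))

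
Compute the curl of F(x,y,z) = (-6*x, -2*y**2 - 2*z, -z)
(2, 0, 0)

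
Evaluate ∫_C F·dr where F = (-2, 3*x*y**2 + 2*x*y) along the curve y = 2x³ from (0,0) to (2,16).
273268/35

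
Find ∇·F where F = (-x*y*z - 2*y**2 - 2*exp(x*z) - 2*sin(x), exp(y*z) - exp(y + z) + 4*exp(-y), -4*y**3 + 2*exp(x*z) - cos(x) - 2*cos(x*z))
2*x*exp(x*z) + 2*x*sin(x*z) - y*z - 2*z*exp(x*z) + z*exp(y*z) - exp(y + z) - 2*cos(x) - 4*exp(-y)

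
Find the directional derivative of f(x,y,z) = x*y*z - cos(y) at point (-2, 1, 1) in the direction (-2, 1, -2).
sin(1)/3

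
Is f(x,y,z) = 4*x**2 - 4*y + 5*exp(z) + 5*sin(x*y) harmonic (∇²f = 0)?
No, ∇²f = -5*x**2*sin(x*y) - 5*y**2*sin(x*y) + 5*exp(z) + 8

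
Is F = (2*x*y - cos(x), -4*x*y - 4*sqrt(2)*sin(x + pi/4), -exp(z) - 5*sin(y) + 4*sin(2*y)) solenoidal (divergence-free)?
No, ∇·F = -4*x + 2*y - exp(z) + sin(x)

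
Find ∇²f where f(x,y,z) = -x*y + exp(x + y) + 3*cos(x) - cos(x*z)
x**2*cos(x*z) + z**2*cos(x*z) + 2*exp(x + y) - 3*cos(x)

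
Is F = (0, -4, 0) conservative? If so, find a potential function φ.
Yes, F is conservative. φ = -4*y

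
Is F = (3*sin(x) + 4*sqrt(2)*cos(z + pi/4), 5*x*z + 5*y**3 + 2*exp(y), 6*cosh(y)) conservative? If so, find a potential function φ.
No, ∇×F = (-5*x + 6*sinh(y), -4*sqrt(2)*sin(z + pi/4), 5*z) ≠ 0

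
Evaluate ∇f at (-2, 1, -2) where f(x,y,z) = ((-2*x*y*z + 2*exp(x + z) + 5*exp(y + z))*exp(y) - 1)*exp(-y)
(2*exp(-4) + 4, -8 + 6*exp(-1), 2*exp(-4) + 5*exp(-1) + 4)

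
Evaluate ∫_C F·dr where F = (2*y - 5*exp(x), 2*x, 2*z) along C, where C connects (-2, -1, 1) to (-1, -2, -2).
-5*exp(-1) + 5*exp(-2) + 3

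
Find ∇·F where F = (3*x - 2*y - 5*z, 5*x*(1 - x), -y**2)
3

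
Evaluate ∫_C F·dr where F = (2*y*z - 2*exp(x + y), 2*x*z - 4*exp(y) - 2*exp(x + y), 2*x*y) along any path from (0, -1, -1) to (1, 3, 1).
-2*exp(4) - 4*exp(3) + 6*exp(-1) + 6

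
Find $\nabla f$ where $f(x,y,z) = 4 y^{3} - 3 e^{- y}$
(0, 12*y**2 + 3*exp(-y), 0)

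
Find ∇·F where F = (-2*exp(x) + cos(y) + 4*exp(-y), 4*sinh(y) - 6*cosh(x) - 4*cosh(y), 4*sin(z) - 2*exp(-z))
-2*exp(x) + 4*cos(z) - 4*sinh(y) + 4*cosh(y) + 2*exp(-z)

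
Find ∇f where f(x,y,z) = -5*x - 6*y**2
(-5, -12*y, 0)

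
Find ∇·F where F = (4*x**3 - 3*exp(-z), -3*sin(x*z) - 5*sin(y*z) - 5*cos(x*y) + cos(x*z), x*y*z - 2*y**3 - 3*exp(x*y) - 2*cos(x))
12*x**2 + x*y + 5*x*sin(x*y) - 5*z*cos(y*z)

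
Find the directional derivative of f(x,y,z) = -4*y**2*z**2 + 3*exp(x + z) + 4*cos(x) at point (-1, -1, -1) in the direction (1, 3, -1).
4*sqrt(11)*(sin(1) + 4)/11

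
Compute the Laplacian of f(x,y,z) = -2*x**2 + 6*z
-4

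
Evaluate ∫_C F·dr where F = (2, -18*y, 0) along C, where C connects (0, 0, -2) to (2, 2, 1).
-32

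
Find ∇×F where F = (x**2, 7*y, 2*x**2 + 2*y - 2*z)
(2, -4*x, 0)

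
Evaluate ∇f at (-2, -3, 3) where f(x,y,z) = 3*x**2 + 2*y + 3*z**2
(-12, 2, 18)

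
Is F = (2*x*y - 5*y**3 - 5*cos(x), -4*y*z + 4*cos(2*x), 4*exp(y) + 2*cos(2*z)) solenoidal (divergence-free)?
No, ∇·F = 2*y - 4*z + 5*sin(x) - 4*sin(2*z)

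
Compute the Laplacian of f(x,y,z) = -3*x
0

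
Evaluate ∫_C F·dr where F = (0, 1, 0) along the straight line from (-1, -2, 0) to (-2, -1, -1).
1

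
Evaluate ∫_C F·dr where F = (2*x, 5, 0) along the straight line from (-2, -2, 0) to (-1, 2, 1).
17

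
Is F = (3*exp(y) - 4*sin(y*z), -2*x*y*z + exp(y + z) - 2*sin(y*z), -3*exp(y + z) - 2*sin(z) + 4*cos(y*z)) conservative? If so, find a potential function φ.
No, ∇×F = (2*x*y + 2*y*cos(y*z) - 4*z*sin(y*z) - 4*exp(y + z), -4*y*cos(y*z), -2*y*z + 4*z*cos(y*z) - 3*exp(y)) ≠ 0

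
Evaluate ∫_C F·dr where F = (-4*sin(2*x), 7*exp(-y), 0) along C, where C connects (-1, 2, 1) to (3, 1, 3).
-7*exp(-1) - 2*cos(2) + 7*exp(-2) + 2*cos(6)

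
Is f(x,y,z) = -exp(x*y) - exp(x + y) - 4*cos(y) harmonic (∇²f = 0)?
No, ∇²f = -x**2*exp(x*y) - y**2*exp(x*y) - 2*exp(x + y) + 4*cos(y)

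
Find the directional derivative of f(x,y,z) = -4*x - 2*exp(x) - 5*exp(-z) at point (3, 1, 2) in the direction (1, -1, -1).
sqrt(3)*(2*(-exp(3) - 2)*exp(2) - 5)*exp(-2)/3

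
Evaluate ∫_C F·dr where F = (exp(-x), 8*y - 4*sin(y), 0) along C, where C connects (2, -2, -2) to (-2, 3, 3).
-2*sinh(2) + 4*cos(3) - 4*cos(2) + 20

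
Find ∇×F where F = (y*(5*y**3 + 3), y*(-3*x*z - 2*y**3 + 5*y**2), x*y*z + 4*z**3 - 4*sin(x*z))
(x*(3*y + z), z*(-y + 4*cos(x*z)), -20*y**3 - 3*y*z - 3)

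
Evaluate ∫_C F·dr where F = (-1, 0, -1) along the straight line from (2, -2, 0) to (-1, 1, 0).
3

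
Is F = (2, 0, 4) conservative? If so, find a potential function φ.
Yes, F is conservative. φ = 2*x + 4*z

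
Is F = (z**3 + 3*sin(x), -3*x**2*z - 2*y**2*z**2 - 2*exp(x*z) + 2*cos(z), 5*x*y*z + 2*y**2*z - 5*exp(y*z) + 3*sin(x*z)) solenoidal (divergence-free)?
No, ∇·F = 5*x*y + 3*x*cos(x*z) + 2*y**2 - 4*y*z**2 - 5*y*exp(y*z) + 3*cos(x)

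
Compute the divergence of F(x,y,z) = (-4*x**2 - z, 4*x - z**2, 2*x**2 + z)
1 - 8*x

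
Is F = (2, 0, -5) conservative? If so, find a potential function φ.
Yes, F is conservative. φ = 2*x - 5*z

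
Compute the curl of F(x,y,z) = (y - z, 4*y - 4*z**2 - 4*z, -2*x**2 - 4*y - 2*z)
(8*z, 4*x - 1, -1)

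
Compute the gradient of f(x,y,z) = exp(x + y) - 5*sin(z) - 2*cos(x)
(exp(x + y) + 2*sin(x), exp(x + y), -5*cos(z))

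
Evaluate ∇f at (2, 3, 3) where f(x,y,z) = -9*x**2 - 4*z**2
(-36, 0, -24)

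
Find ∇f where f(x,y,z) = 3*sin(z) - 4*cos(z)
(0, 0, 4*sin(z) + 3*cos(z))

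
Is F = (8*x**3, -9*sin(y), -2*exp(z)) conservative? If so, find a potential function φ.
Yes, F is conservative. φ = 2*x**4 - 2*exp(z) + 9*cos(y)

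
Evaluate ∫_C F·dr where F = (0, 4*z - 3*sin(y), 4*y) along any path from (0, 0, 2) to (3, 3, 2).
3*cos(3) + 21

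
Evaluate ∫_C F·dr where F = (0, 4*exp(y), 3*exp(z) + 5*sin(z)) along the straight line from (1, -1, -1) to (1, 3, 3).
-7*exp(-1) + 5*cos(1) - 5*cos(3) + 7*exp(3)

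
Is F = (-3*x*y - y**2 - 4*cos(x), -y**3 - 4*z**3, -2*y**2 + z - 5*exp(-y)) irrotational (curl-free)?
No, ∇×F = (-4*y + 12*z**2 + 5*exp(-y), 0, 3*x + 2*y)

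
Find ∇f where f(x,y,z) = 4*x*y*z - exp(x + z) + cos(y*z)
(4*y*z - exp(x + z), z*(4*x - sin(y*z)), 4*x*y - y*sin(y*z) - exp(x + z))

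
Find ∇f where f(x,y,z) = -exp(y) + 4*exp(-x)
(-4*exp(-x), -exp(y), 0)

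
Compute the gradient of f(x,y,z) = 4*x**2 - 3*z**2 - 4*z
(8*x, 0, -6*z - 4)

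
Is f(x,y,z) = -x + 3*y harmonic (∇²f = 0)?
Yes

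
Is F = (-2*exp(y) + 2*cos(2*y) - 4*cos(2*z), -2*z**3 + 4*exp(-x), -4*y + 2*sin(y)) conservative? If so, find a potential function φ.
No, ∇×F = (6*z**2 + 2*cos(y) - 4, 8*sin(2*z), 2*exp(y) + 4*sin(2*y) - 4*exp(-x)) ≠ 0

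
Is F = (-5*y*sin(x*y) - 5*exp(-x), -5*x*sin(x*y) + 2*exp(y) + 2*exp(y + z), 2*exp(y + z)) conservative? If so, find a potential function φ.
Yes, F is conservative. φ = 2*exp(y) + 2*exp(y + z) + 5*cos(x*y) + 5*exp(-x)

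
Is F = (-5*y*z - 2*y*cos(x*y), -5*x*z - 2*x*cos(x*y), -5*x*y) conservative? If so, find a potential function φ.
Yes, F is conservative. φ = -5*x*y*z - 2*sin(x*y)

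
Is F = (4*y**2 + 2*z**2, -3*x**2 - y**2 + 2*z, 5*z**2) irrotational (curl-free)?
No, ∇×F = (-2, 4*z, -6*x - 8*y)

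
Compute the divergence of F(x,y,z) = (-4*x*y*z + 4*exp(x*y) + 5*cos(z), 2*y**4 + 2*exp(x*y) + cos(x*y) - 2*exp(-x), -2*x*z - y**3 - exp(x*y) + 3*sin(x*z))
2*x*exp(x*y) - x*sin(x*y) + 3*x*cos(x*z) - 2*x + 8*y**3 - 4*y*z + 4*y*exp(x*y)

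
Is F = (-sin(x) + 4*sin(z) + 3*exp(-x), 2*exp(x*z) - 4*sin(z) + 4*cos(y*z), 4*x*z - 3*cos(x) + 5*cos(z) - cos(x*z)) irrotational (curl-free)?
No, ∇×F = (-2*x*exp(x*z) + 4*y*sin(y*z) + 4*cos(z), -z*sin(x*z) - 4*z - 3*sin(x) + 4*cos(z), 2*z*exp(x*z))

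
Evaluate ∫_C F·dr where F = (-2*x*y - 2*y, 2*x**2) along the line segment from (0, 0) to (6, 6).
-36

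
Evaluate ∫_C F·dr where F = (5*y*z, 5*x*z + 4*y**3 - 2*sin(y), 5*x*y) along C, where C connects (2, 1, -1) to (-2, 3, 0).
2*cos(3) - 2*cos(1) + 90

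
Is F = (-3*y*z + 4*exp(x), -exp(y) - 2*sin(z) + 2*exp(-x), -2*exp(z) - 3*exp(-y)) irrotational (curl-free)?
No, ∇×F = (2*cos(z) + 3*exp(-y), -3*y, 3*z - 2*exp(-x))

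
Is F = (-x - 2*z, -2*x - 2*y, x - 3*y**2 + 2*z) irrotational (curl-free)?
No, ∇×F = (-6*y, -3, -2)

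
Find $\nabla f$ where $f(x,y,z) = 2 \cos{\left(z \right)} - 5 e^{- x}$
(5*exp(-x), 0, -2*sin(z))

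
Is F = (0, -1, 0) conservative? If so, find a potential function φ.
Yes, F is conservative. φ = -y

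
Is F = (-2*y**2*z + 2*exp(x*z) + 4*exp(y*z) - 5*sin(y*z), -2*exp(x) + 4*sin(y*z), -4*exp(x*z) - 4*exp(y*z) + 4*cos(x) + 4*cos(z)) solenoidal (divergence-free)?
No, ∇·F = -4*x*exp(x*z) - 4*y*exp(y*z) + 2*z*exp(x*z) + 4*z*cos(y*z) - 4*sin(z)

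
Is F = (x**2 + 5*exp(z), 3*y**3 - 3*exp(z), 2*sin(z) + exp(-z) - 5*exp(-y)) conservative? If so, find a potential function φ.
No, ∇×F = (3*exp(z) + 5*exp(-y), 5*exp(z), 0) ≠ 0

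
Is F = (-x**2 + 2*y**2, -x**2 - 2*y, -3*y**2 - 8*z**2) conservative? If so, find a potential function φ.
No, ∇×F = (-6*y, 0, -2*x - 4*y) ≠ 0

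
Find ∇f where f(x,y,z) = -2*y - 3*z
(0, -2, -3)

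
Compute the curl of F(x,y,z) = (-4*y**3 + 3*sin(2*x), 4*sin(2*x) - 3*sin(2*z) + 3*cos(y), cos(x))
(6*cos(2*z), sin(x), 12*y**2 + 8*cos(2*x))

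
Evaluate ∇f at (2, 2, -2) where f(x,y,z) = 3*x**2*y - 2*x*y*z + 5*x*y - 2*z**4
(42, 30, 56)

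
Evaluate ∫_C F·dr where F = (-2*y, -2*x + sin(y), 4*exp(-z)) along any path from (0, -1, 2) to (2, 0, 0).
-5 + cos(1) + 4*exp(-2)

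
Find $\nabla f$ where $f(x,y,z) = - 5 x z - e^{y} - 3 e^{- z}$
(-5*z, -exp(y), -5*x + 3*exp(-z))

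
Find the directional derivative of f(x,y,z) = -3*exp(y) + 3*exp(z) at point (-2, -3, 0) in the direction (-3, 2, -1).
3*sqrt(14)*(-exp(3) - 2)*exp(-3)/14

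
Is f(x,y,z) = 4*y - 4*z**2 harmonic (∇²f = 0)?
No, ∇²f = -8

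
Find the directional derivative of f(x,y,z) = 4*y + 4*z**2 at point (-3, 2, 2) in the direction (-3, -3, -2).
-2*sqrt(22)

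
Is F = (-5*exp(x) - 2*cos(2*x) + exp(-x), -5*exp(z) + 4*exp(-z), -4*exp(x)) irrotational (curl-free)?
No, ∇×F = (sinh(z) + 9*cosh(z), 4*exp(x), 0)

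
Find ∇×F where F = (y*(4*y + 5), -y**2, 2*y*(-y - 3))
(-4*y - 6, 0, -8*y - 5)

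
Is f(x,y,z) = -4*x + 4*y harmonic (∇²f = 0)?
Yes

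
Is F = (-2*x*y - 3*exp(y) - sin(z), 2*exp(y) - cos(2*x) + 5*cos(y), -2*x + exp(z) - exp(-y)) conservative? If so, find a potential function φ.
No, ∇×F = (exp(-y), 2 - cos(z), 2*x + 3*exp(y) + 2*sin(2*x)) ≠ 0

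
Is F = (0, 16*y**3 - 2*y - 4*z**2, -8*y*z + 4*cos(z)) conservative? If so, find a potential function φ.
Yes, F is conservative. φ = 4*y**4 - y**2 - 4*y*z**2 + 4*sin(z)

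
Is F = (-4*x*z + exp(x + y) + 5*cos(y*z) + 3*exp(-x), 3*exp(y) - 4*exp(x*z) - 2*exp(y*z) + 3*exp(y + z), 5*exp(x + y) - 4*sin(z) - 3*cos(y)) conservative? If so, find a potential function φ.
No, ∇×F = (4*x*exp(x*z) + 2*y*exp(y*z) + 5*exp(x + y) - 3*exp(y + z) + 3*sin(y), -4*x - 5*y*sin(y*z) - 5*exp(x + y), -4*z*exp(x*z) + 5*z*sin(y*z) - exp(x + y)) ≠ 0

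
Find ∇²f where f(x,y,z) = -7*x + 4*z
0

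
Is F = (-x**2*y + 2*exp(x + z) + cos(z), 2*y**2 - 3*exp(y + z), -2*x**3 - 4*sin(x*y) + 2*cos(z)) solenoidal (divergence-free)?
No, ∇·F = -2*x*y + 4*y + 2*exp(x + z) - 3*exp(y + z) - 2*sin(z)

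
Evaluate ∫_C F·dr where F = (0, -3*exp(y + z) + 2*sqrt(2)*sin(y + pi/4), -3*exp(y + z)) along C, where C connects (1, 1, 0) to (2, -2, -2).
-2*sqrt(2)*sin(pi/4 + 2) + 2*sqrt(2)*cos(pi/4 + 1) - 3*exp(-4) + 3*E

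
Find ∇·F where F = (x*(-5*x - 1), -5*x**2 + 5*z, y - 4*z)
-10*x - 5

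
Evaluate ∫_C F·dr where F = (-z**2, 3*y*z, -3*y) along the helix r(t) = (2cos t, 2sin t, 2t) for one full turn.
4*pi*(-8*pi - 3)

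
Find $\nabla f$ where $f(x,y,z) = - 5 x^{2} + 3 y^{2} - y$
(-10*x, 6*y - 1, 0)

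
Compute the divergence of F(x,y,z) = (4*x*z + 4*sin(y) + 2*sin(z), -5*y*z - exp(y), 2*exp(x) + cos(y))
-z - exp(y)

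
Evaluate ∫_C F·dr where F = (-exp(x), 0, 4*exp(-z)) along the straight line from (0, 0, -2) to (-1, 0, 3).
(-exp(2) - 4 + exp(3) + 4*exp(5))*exp(-3)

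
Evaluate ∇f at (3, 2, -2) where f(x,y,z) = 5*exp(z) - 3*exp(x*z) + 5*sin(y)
(6*exp(-6), 5*cos(2), (-9 + 5*exp(4))*exp(-6))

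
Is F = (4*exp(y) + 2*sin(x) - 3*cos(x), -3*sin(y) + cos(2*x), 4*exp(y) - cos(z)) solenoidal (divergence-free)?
No, ∇·F = 3*sin(x) + sin(z) + 2*cos(x) - 3*cos(y)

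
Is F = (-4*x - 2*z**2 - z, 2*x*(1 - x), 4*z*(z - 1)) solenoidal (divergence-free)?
No, ∇·F = 8*z - 8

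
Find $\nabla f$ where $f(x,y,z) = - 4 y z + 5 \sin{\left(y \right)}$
(0, -4*z + 5*cos(y), -4*y)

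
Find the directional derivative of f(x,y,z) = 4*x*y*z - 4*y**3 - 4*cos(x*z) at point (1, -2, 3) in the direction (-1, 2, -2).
-32/3 - 20*sin(3)/3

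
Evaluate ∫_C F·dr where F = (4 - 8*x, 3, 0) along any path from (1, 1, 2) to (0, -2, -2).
-9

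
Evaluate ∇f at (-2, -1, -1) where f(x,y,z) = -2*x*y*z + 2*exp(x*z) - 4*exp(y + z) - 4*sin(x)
(-2*exp(2) - 2 - 4*cos(2), -4 - 4*exp(-2), -8*cosh(2) - 4)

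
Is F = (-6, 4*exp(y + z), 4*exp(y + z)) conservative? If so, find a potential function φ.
Yes, F is conservative. φ = -6*x + 4*exp(y + z)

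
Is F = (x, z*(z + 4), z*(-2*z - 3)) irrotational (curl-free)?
No, ∇×F = (-2*z - 4, 0, 0)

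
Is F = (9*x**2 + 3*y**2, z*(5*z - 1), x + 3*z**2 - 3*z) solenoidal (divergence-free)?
No, ∇·F = 18*x + 6*z - 3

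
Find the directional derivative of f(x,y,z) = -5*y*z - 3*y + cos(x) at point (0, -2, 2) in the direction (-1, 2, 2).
-2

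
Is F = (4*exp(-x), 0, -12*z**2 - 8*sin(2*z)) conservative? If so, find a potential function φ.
Yes, F is conservative. φ = -4*z**3 + 4*cos(2*z) - 4*exp(-x)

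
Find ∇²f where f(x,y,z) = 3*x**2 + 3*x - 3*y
6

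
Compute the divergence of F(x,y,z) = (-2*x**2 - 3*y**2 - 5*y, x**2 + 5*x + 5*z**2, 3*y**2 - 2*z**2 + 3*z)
-4*x - 4*z + 3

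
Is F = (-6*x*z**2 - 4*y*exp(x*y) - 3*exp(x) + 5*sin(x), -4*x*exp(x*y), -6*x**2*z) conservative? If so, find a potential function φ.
Yes, F is conservative. φ = -3*x**2*z**2 - 3*exp(x) - 4*exp(x*y) - 5*cos(x)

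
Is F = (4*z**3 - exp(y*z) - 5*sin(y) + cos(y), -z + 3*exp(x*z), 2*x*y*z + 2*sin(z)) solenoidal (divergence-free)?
No, ∇·F = 2*x*y + 2*cos(z)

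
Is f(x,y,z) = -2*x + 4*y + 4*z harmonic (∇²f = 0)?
Yes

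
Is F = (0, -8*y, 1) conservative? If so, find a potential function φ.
Yes, F is conservative. φ = -4*y**2 + z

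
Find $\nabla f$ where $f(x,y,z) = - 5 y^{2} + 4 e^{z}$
(0, -10*y, 4*exp(z))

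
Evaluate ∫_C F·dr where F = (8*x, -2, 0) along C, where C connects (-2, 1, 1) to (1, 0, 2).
-10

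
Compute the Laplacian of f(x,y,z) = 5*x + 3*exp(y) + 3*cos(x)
3*exp(y) - 3*cos(x)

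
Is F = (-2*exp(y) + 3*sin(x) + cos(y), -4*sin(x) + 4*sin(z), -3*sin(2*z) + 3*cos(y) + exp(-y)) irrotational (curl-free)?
No, ∇×F = (-3*sin(y) - 4*cos(z) - exp(-y), 0, 2*exp(y) + sin(y) - 4*cos(x))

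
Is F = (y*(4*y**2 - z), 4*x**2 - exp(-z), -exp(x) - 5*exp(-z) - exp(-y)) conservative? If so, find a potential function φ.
No, ∇×F = (-exp(-z) + exp(-y), -y + exp(x), 8*x - 12*y**2 + z) ≠ 0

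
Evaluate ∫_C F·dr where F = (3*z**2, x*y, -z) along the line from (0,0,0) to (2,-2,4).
80/3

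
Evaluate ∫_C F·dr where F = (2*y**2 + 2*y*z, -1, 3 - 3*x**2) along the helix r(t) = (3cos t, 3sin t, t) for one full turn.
3*pi*(-6*pi - 7)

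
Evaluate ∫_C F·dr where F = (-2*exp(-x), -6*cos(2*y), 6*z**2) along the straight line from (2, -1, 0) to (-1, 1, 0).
-6*sin(2) - 2*exp(-2) + 2*E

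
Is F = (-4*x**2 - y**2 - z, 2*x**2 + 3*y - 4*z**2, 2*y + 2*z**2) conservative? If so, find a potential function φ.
No, ∇×F = (8*z + 2, -1, 4*x + 2*y) ≠ 0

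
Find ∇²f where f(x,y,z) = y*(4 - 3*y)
-6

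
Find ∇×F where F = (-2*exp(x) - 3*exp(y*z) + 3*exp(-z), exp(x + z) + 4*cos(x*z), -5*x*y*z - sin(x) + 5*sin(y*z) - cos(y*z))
(-5*x*z + 4*x*sin(x*z) + z*sin(y*z) + 5*z*cos(y*z) - exp(x + z), 5*y*z - 3*y*exp(y*z) + cos(x) - 3*exp(-z), 3*z*exp(y*z) - 4*z*sin(x*z) + exp(x + z))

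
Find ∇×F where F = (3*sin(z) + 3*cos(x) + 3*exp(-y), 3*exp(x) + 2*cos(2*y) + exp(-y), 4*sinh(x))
(0, 3*cos(z) - 4*cosh(x), 3*exp(x) + 3*exp(-y))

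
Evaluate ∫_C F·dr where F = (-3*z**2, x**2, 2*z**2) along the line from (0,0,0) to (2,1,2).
-4/3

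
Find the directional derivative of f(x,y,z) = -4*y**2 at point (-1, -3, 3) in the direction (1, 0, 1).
0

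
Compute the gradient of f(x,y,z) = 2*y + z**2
(0, 2, 2*z)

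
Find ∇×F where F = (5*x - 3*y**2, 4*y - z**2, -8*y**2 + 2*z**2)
(-16*y + 2*z, 0, 6*y)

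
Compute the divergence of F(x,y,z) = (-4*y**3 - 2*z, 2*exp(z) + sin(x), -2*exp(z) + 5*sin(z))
-2*exp(z) + 5*cos(z)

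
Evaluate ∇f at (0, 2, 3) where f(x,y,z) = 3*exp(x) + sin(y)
(3, cos(2), 0)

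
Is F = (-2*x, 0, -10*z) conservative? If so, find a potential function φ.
Yes, F is conservative. φ = -x**2 - 5*z**2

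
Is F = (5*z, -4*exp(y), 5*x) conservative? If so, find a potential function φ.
Yes, F is conservative. φ = 5*x*z - 4*exp(y)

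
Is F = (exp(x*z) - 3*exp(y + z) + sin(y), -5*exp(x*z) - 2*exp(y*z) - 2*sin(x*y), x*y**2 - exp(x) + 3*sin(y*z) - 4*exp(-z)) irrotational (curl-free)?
No, ∇×F = (2*x*y + 5*x*exp(x*z) + 2*y*exp(y*z) + 3*z*cos(y*z), x*exp(x*z) - y**2 + exp(x) - 3*exp(y + z), -2*y*cos(x*y) - 5*z*exp(x*z) + 3*exp(y + z) - cos(y))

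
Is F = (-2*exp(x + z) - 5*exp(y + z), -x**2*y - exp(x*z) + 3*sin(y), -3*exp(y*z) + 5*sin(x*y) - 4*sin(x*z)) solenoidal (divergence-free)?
No, ∇·F = -x**2 - 4*x*cos(x*z) - 3*y*exp(y*z) - 2*exp(x + z) + 3*cos(y)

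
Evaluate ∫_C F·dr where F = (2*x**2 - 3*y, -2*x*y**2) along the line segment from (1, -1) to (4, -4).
192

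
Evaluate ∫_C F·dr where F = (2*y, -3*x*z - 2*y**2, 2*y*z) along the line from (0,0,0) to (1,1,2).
1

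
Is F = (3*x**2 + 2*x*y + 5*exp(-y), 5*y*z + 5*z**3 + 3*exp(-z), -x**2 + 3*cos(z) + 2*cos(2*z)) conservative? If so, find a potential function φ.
No, ∇×F = (-5*y - 15*z**2 + 3*exp(-z), 2*x, -2*x + 5*exp(-y)) ≠ 0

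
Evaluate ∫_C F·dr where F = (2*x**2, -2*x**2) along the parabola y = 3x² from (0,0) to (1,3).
-7/3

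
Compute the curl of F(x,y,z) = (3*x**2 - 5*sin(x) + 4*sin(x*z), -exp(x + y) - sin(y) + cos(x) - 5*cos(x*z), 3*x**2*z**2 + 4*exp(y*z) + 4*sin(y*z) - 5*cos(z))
(-5*x*sin(x*z) + 4*z*exp(y*z) + 4*z*cos(y*z), 2*x*(-3*z**2 + 2*cos(x*z)), 5*z*sin(x*z) - exp(x + y) - sin(x))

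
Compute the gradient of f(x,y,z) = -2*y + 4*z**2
(0, -2, 8*z)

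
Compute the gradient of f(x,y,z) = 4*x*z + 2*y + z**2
(4*z, 2, 4*x + 2*z)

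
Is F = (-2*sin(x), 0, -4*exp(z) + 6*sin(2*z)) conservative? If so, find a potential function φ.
Yes, F is conservative. φ = -4*exp(z) + 2*cos(x) - 3*cos(2*z)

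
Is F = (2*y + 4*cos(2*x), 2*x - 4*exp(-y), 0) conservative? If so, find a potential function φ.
Yes, F is conservative. φ = 2*x*y + 2*sin(2*x) + 4*exp(-y)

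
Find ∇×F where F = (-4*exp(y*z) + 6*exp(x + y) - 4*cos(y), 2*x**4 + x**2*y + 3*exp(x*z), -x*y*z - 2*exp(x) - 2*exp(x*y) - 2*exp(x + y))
(-x*z - 2*x*exp(x*y) - 3*x*exp(x*z) - 2*exp(x + y), y*z + 2*y*exp(x*y) - 4*y*exp(y*z) + 2*exp(x) + 2*exp(x + y), 8*x**3 + 2*x*y + 3*z*exp(x*z) + 4*z*exp(y*z) - 6*exp(x + y) - 4*sin(y))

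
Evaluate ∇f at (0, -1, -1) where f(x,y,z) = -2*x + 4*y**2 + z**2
(-2, -8, -2)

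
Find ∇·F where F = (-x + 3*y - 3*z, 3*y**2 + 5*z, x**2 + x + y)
6*y - 1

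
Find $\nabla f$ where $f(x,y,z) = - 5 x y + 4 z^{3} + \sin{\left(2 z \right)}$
(-5*y, -5*x, 12*z**2 + 2*cos(2*z))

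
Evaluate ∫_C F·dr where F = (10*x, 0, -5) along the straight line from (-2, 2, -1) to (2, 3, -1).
0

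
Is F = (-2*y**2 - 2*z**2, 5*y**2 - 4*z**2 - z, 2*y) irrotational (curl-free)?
No, ∇×F = (8*z + 3, -4*z, 4*y)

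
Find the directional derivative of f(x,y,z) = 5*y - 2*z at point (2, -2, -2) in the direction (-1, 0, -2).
4*sqrt(5)/5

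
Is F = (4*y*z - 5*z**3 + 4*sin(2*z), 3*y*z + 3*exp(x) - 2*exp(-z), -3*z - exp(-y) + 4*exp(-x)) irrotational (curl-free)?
No, ∇×F = (-3*y - 2*exp(-z) + exp(-y), 4*y - 15*z**2 + 8*cos(2*z) + 4*exp(-x), -4*z + 3*exp(x))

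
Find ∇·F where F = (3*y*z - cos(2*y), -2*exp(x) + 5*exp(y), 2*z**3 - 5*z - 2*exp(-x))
6*z**2 + 5*exp(y) - 5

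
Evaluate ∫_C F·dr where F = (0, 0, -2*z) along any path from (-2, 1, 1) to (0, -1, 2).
-3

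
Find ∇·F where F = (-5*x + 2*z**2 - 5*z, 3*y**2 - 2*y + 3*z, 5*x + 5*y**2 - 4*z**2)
6*y - 8*z - 7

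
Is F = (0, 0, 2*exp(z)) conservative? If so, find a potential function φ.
Yes, F is conservative. φ = 2*exp(z)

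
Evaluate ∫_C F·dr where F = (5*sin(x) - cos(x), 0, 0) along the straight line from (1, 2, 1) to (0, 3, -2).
-5 + sin(1) + 5*cos(1)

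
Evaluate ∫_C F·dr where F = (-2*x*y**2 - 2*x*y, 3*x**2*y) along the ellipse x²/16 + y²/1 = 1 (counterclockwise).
0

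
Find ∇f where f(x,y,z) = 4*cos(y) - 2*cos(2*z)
(0, -4*sin(y), 4*sin(2*z))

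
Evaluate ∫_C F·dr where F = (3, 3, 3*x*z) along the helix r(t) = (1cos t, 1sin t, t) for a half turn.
-12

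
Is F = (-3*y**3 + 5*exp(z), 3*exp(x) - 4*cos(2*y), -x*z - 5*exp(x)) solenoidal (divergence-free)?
No, ∇·F = -x + 8*sin(2*y)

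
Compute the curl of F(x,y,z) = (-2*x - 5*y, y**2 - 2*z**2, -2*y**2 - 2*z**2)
(-4*y + 4*z, 0, 5)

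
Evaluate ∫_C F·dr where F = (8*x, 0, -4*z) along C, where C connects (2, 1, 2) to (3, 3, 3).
10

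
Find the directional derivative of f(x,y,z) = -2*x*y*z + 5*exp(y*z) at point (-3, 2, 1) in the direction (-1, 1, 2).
sqrt(6)*(34 + 25*exp(2))/6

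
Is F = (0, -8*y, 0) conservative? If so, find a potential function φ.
Yes, F is conservative. φ = -4*y**2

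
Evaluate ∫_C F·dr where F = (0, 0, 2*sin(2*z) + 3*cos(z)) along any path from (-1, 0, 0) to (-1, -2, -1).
-3*sin(1) - cos(2) + 1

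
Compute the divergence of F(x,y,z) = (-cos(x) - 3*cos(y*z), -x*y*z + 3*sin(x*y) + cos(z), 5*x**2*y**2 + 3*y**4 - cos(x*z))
-x*z + x*sin(x*z) + 3*x*cos(x*y) + sin(x)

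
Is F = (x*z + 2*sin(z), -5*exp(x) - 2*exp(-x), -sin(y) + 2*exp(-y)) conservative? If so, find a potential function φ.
No, ∇×F = (-cos(y) - 2*exp(-y), x + 2*cos(z), -5*exp(x) + 2*exp(-x)) ≠ 0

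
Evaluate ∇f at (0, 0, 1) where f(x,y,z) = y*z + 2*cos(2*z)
(0, 1, -4*sin(2))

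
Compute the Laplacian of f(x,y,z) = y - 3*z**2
-6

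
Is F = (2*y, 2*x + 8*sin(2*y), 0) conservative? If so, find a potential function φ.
Yes, F is conservative. φ = 2*x*y - 4*cos(2*y)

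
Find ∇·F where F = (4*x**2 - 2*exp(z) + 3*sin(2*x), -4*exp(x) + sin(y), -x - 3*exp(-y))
8*x + 6*cos(2*x) + cos(y)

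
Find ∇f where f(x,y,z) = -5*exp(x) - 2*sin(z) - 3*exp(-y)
(-5*exp(x), 3*exp(-y), -2*cos(z))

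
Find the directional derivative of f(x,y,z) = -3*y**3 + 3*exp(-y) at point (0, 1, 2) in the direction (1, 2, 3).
3*sqrt(14)*(-3*E - 1)*exp(-1)/7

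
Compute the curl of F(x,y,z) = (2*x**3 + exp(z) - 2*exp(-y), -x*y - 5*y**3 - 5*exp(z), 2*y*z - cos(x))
(2*z + 5*exp(z), exp(z) - sin(x), -y - 2*exp(-y))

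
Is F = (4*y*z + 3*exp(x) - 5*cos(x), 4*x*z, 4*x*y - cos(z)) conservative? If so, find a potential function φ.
Yes, F is conservative. φ = 4*x*y*z + 3*exp(x) - 5*sin(x) - sin(z)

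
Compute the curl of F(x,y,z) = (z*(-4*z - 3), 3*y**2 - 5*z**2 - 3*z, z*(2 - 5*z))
(10*z + 3, -8*z - 3, 0)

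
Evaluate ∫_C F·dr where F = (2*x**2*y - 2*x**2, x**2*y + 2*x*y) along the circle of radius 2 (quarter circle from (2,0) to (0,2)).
44/3 - 2*pi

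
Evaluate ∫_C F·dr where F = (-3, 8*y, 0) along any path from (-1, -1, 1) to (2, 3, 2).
23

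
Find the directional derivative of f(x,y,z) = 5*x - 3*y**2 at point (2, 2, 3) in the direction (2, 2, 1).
-14/3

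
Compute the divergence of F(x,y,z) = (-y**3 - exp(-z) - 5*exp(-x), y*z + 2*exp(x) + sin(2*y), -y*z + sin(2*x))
-y + z + 2*cos(2*y) + 5*exp(-x)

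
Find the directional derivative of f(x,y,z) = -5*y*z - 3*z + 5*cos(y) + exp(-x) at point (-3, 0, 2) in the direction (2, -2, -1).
23/3 - 2*exp(3)/3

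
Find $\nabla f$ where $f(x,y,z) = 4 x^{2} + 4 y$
(8*x, 4, 0)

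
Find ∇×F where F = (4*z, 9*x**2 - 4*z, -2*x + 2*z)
(4, 6, 18*x)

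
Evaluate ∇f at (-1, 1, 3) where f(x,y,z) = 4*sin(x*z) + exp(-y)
(12*cos(3), -exp(-1), -4*cos(3))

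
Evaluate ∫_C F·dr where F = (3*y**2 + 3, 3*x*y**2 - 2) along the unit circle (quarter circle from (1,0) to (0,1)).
-7 + 3*pi/16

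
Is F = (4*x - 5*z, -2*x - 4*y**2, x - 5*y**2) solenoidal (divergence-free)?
No, ∇·F = 4 - 8*y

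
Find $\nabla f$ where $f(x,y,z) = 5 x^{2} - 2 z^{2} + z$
(10*x, 0, 1 - 4*z)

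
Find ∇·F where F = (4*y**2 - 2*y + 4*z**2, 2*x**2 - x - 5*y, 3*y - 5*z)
-10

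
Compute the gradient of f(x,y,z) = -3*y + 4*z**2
(0, -3, 8*z)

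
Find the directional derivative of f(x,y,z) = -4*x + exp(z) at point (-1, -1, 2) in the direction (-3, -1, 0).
6*sqrt(10)/5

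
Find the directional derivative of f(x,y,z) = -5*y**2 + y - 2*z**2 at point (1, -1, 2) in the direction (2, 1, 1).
sqrt(6)/2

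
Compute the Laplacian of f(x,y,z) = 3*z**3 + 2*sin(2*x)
18*z - 8*sin(2*x)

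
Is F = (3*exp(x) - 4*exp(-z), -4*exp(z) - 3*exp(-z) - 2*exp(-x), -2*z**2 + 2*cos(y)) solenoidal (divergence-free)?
No, ∇·F = -4*z + 3*exp(x)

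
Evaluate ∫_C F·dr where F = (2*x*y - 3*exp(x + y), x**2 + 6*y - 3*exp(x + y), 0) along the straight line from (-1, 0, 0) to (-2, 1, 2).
7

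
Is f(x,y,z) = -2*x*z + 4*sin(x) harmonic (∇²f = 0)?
No, ∇²f = -4*sin(x)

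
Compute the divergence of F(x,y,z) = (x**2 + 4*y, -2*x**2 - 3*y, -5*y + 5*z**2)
2*x + 10*z - 3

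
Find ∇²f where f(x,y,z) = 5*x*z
0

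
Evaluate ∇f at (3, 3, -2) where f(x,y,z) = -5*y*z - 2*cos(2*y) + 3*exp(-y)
(0, 4*sin(6) - 3*exp(-3) + 10, -15)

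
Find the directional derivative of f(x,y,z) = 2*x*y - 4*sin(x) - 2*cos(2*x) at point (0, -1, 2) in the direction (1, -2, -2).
-2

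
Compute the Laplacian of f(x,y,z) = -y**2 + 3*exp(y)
3*exp(y) - 2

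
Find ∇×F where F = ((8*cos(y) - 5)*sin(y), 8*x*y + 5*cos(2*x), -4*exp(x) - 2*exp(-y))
(2*exp(-y), 4*exp(x), 8*y - 10*sin(2*x) + 5*cos(y) - 8*cos(2*y))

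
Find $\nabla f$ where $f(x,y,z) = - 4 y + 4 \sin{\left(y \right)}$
(0, 4*cos(y) - 4, 0)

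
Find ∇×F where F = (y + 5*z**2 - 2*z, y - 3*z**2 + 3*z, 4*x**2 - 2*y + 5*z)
(6*z - 5, -8*x + 10*z - 2, -1)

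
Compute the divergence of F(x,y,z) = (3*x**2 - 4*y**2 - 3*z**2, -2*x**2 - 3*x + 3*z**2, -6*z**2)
6*x - 12*z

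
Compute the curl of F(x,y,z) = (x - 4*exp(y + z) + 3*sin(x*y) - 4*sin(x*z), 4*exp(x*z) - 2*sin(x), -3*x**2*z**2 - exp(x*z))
(-4*x*exp(x*z), 6*x*z**2 - 4*x*cos(x*z) + z*exp(x*z) - 4*exp(y + z), -3*x*cos(x*y) + 4*z*exp(x*z) + 4*exp(y + z) - 2*cos(x))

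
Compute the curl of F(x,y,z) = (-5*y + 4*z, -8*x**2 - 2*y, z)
(0, 4, 5 - 16*x)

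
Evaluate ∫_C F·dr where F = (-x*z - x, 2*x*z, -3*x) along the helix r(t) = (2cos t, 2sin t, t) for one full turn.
2*pi*(-1 + 4*pi)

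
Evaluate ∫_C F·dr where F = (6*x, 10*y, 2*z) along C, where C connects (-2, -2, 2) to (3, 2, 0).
11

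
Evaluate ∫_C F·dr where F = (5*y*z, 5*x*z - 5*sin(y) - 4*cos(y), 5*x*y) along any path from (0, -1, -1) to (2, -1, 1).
-10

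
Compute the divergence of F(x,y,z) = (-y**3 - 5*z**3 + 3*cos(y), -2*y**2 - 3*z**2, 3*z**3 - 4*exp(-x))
-4*y + 9*z**2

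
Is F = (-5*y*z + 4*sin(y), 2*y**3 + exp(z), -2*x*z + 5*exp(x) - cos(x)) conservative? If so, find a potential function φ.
No, ∇×F = (-exp(z), -5*y + 2*z - 5*exp(x) - sin(x), 5*z - 4*cos(y)) ≠ 0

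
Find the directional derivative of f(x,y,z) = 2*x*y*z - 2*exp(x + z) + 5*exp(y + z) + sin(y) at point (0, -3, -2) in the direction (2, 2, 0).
sqrt(2)*(exp(5)*cos(3) - 2*exp(3) + 5 + 12*exp(5))*exp(-5)/2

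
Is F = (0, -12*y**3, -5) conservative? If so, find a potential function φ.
Yes, F is conservative. φ = -3*y**4 - 5*z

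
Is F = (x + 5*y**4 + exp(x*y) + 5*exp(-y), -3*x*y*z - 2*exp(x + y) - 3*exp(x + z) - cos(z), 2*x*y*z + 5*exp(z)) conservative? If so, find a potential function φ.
No, ∇×F = (3*x*y + 2*x*z + 3*exp(x + z) - sin(z), -2*y*z, (-(x*exp(x*y) + 20*y**3 + 3*y*z + 2*exp(x + y) + 3*exp(x + z))*exp(y) + 5)*exp(-y)) ≠ 0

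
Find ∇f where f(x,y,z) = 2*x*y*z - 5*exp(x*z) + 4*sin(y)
(z*(2*y - 5*exp(x*z)), 2*x*z + 4*cos(y), x*(2*y - 5*exp(x*z)))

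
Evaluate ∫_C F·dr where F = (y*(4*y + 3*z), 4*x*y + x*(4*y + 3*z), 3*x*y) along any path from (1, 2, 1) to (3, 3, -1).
59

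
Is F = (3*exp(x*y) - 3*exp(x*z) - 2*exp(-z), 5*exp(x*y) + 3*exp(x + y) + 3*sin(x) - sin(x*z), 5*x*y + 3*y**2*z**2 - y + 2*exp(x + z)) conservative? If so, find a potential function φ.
No, ∇×F = (x*cos(x*z) + 5*x + 6*y*z**2 - 1, -3*x*exp(x*z) - 5*y - 2*exp(x + z) + 2*exp(-z), -3*x*exp(x*y) + 5*y*exp(x*y) - z*cos(x*z) + 3*exp(x + y) + 3*cos(x)) ≠ 0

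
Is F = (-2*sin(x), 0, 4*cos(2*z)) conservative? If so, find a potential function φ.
Yes, F is conservative. φ = 2*sin(2*z) + 2*cos(x)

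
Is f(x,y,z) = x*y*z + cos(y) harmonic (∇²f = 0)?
No, ∇²f = -cos(y)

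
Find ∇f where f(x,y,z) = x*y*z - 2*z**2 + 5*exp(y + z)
(y*z, x*z + 5*exp(y + z), x*y - 4*z + 5*exp(y + z))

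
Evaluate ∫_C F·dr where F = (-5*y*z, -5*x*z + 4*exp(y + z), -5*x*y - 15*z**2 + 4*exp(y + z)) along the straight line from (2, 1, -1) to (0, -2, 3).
-154 + 4*E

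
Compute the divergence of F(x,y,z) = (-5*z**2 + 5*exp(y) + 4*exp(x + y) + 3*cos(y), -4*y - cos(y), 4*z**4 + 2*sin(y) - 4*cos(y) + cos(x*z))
-x*sin(x*z) + 16*z**3 + 4*exp(x + y) + sin(y) - 4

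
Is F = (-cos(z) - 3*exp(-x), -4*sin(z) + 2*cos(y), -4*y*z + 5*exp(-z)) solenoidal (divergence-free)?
No, ∇·F = -4*y - 2*sin(y) - 5*exp(-z) + 3*exp(-x)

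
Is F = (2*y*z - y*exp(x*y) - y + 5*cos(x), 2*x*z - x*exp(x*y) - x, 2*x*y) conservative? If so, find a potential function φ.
Yes, F is conservative. φ = 2*x*y*z - x*y - exp(x*y) + 5*sin(x)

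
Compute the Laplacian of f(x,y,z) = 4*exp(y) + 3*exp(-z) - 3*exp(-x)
4*exp(y) + 3*exp(-z) - 3*exp(-x)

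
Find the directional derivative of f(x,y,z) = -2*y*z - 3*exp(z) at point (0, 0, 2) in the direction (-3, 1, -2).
sqrt(14)*(-2 + 3*exp(2))/7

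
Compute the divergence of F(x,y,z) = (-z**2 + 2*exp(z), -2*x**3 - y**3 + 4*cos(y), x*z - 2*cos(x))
x - 3*y**2 - 4*sin(y)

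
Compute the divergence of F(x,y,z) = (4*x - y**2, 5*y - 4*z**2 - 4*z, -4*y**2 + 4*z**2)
8*z + 9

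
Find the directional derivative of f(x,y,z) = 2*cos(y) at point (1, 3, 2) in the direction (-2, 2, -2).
-2*sqrt(3)*sin(3)/3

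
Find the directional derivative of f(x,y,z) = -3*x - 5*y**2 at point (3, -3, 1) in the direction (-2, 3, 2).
96*sqrt(17)/17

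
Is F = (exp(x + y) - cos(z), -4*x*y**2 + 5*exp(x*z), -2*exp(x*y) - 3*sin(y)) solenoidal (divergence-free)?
No, ∇·F = -8*x*y + exp(x + y)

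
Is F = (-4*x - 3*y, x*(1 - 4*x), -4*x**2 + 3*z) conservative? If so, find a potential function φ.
No, ∇×F = (0, 8*x, 4 - 8*x) ≠ 0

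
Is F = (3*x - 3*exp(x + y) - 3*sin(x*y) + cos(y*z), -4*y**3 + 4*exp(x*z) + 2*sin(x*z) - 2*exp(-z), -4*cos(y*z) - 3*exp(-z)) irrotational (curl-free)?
No, ∇×F = (-4*x*exp(x*z) - 2*x*cos(x*z) + 4*z*sin(y*z) - 2*exp(-z), -y*sin(y*z), 3*x*cos(x*y) + 4*z*exp(x*z) + z*sin(y*z) + 2*z*cos(x*z) + 3*exp(x + y))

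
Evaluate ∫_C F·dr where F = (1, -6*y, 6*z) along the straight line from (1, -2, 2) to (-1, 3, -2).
-17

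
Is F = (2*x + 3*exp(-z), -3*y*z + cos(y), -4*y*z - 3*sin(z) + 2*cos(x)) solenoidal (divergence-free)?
No, ∇·F = -4*y - 3*z - sin(y) - 3*cos(z) + 2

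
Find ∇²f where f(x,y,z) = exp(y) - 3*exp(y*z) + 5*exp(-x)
-3*y**2*exp(y*z) - 3*z**2*exp(y*z) + exp(y) + 5*exp(-x)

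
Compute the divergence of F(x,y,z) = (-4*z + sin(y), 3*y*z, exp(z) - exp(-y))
3*z + exp(z)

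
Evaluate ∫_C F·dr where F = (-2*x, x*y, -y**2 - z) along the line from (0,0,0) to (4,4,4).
-24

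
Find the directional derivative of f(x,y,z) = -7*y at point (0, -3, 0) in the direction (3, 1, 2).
-sqrt(14)/2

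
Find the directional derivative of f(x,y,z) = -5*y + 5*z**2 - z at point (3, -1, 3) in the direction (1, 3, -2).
-73*sqrt(14)/14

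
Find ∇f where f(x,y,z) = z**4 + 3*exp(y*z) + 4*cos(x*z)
(-4*z*sin(x*z), 3*z*exp(y*z), -4*x*sin(x*z) + 3*y*exp(y*z) + 4*z**3)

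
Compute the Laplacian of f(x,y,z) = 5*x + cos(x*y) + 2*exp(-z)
(-(x**2 + y**2)*exp(z)*cos(x*y) + 2)*exp(-z)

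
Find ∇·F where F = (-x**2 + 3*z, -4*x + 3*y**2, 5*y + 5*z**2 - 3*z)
-2*x + 6*y + 10*z - 3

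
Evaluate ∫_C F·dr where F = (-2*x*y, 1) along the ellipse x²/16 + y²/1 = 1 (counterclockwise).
0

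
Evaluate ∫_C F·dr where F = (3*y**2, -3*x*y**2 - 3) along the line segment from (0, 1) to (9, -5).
1098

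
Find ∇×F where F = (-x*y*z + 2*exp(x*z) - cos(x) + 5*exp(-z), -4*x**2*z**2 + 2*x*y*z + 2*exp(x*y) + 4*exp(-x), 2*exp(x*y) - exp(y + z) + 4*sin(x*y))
(8*x**2*z - 2*x*y + 2*x*exp(x*y) + 4*x*cos(x*y) - exp(y + z), -x*y + 2*x*exp(x*z) - 2*y*exp(x*y) - 4*y*cos(x*y) - 5*exp(-z), -8*x*z**2 + x*z + 2*y*z + 2*y*exp(x*y) - 4*exp(-x))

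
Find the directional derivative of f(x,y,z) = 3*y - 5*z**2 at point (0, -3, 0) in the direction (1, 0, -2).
0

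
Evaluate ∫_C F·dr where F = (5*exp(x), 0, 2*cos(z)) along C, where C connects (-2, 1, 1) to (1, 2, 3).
-2*sin(1) - 5*exp(-2) + 2*sin(3) + 5*E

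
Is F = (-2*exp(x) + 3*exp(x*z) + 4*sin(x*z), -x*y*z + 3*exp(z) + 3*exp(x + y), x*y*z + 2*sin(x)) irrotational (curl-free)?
No, ∇×F = (x*y + x*z - 3*exp(z), 3*x*exp(x*z) + 4*x*cos(x*z) - y*z - 2*cos(x), -y*z + 3*exp(x + y))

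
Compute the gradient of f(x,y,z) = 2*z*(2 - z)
(0, 0, 4 - 4*z)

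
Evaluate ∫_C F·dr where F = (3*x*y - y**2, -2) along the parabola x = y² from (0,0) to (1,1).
-13/10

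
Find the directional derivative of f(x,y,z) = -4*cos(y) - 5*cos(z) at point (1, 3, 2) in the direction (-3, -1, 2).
sqrt(14)*(-2*sin(3) + 5*sin(2))/7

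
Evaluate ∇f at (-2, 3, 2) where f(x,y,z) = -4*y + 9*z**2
(0, -4, 36)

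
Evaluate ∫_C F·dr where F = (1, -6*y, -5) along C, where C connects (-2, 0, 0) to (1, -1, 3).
-15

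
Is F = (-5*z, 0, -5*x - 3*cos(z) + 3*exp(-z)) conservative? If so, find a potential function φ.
Yes, F is conservative. φ = -5*x*z - 3*sin(z) - 3*exp(-z)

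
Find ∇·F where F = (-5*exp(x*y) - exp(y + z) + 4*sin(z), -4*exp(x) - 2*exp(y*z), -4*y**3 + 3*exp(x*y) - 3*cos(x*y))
-5*y*exp(x*y) - 2*z*exp(y*z)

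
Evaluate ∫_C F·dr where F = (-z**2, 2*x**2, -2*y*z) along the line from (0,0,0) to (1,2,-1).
-1/3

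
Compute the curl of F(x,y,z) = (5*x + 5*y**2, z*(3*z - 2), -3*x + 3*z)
(2 - 6*z, 3, -10*y)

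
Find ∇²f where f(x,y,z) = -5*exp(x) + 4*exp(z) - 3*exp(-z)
-5*exp(x) + 4*exp(z) - 3*exp(-z)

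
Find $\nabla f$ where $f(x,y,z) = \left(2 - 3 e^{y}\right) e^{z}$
(0, -3*exp(y + z), (2 - 3*exp(y))*exp(z))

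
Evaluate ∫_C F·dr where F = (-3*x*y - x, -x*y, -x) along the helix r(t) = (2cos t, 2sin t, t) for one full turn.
0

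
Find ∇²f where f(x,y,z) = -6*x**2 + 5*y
-12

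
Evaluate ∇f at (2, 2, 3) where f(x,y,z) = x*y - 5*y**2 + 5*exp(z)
(2, -18, 5*exp(3))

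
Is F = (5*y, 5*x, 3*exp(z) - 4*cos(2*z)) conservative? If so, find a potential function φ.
Yes, F is conservative. φ = 5*x*y + 3*exp(z) - 2*sin(2*z)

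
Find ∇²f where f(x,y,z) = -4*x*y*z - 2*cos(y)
2*cos(y)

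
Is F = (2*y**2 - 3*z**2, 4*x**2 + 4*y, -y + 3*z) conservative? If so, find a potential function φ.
No, ∇×F = (-1, -6*z, 8*x - 4*y) ≠ 0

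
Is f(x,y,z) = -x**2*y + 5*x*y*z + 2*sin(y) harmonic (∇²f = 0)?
No, ∇²f = -2*y - 2*sin(y)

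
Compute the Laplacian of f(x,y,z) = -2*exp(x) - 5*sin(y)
-2*exp(x) + 5*sin(y)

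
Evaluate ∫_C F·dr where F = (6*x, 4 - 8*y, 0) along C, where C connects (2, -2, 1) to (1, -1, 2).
7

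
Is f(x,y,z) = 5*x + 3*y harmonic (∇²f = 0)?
Yes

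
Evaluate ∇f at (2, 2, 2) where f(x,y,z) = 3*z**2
(0, 0, 12)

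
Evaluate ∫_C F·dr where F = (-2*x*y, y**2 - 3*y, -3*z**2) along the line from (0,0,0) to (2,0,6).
-216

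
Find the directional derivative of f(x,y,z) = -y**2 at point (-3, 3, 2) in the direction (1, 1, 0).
-3*sqrt(2)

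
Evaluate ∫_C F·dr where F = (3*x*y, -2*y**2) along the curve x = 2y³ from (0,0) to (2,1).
94/21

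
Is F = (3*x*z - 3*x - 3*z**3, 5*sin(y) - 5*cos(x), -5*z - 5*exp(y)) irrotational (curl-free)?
No, ∇×F = (-5*exp(y), 3*x - 9*z**2, 5*sin(x))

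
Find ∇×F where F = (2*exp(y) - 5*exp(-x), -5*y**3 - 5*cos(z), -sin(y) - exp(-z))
(-5*sin(z) - cos(y), 0, -2*exp(y))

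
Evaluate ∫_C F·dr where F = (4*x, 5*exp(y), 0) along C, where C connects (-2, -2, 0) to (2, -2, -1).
0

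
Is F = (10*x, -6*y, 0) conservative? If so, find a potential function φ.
Yes, F is conservative. φ = 5*x**2 - 3*y**2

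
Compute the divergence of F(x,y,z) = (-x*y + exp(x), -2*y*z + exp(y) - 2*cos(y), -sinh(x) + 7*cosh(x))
-y - 2*z + exp(x) + exp(y) + 2*sin(y)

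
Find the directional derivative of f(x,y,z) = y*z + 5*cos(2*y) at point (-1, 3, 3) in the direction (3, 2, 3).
5*sqrt(22)*(3 - 4*sin(6))/22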